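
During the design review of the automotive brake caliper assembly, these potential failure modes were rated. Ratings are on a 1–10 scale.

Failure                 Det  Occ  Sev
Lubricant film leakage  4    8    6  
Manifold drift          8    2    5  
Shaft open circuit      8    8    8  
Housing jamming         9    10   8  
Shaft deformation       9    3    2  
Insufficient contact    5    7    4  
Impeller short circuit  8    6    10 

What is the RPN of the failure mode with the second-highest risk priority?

512

RPN = Severity × Occurrence × Detection:
  Lubricant film leakage: 6 × 8 × 4 = 192
  Manifold drift: 5 × 2 × 8 = 80
  Shaft open circuit: 8 × 8 × 8 = 512
  Housing jamming: 8 × 10 × 9 = 720
  Shaft deformation: 2 × 3 × 9 = 54
  Insufficient contact: 4 × 7 × 5 = 140
  Impeller short circuit: 10 × 6 × 8 = 480
Sorted descending: 720, 512, 480, 192, 140, 80, 54.
The second-highest RPN is 512 (Shaft open circuit).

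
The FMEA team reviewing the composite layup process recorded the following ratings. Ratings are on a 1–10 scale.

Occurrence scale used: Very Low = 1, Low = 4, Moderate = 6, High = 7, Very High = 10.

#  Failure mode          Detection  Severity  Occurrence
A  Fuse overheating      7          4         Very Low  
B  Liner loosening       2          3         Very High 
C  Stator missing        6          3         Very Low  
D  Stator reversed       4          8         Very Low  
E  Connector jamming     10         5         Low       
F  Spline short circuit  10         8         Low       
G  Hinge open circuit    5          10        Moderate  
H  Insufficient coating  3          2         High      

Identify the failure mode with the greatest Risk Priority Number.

F

RPN = Severity × Occurrence × Detection:
  A: 4 × 1 × 7 = 28
  B: 3 × 10 × 2 = 60
  C: 3 × 1 × 6 = 18
  D: 8 × 1 × 4 = 32
  E: 5 × 4 × 10 = 200
  F: 8 × 4 × 10 = 320
  G: 10 × 6 × 5 = 300
  H: 2 × 7 × 3 = 42
Highest RPN is 320 → F.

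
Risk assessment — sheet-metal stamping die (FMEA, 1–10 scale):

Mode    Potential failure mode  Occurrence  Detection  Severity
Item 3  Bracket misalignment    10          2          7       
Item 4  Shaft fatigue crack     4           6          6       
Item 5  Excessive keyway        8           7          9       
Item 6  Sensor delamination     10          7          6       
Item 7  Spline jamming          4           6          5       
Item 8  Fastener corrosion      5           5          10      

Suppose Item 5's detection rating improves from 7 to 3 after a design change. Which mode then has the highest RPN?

Item 6

RPN = Severity × Occurrence × Detection:
  Item 3: 7 × 10 × 2 = 140
  Item 4: 6 × 4 × 6 = 144
  Item 5: 9 × 8 × 7 = 504
  Item 6: 6 × 10 × 7 = 420
  Item 7: 5 × 4 × 6 = 120
  Item 8: 10 × 5 × 5 = 250
After action: Item 5 → 9 × 8 × 3 = 216.
Revised RPNs: Item 6=420, Item 8=250, Item 5=216, Item 4=144, Item 3=140, Item 7=120.
Highest is now Item 6 (420).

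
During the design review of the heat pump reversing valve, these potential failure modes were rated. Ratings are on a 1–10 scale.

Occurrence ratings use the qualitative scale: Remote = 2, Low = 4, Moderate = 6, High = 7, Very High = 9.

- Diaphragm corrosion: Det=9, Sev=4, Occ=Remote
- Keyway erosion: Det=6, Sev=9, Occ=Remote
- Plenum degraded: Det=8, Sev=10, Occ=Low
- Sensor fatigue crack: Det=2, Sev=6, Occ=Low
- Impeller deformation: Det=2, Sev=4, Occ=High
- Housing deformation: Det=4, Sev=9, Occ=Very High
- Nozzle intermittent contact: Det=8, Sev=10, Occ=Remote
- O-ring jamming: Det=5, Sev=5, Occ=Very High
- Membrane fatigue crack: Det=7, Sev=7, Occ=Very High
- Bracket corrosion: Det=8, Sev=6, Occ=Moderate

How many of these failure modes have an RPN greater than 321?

2

RPN = Severity × Occurrence × Detection:
  Diaphragm corrosion: 4 × 2 × 9 = 72
  Keyway erosion: 9 × 2 × 6 = 108
  Plenum degraded: 10 × 4 × 8 = 320
  Sensor fatigue crack: 6 × 4 × 2 = 48
  Impeller deformation: 4 × 7 × 2 = 56
  Housing deformation: 9 × 9 × 4 = 324
  Nozzle intermittent contact: 10 × 2 × 8 = 160
  O-ring jamming: 5 × 9 × 5 = 225
  Membrane fatigue crack: 7 × 9 × 7 = 441
  Bracket corrosion: 6 × 6 × 8 = 288
Modes with RPN > 321: Housing deformation (324), Membrane fatigue crack (441) → 2.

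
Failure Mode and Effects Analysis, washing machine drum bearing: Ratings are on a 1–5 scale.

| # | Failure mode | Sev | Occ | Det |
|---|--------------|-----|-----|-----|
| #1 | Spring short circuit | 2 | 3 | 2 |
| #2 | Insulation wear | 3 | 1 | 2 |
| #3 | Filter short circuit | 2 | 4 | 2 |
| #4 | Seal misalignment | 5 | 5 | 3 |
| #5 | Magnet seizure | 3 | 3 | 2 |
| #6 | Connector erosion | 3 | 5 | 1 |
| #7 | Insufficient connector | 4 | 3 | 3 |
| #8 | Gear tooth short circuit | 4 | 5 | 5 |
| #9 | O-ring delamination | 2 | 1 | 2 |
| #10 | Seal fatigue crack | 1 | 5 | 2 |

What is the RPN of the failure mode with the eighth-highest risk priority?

RPN = Severity × Occurrence × Detection:
  #1: 2 × 3 × 2 = 12
  #2: 3 × 1 × 2 = 6
  #3: 2 × 4 × 2 = 16
  #4: 5 × 5 × 3 = 75
  #5: 3 × 3 × 2 = 18
  #6: 3 × 5 × 1 = 15
  #7: 4 × 3 × 3 = 36
  #8: 4 × 5 × 5 = 100
  #9: 2 × 1 × 2 = 4
  #10: 1 × 5 × 2 = 10
Sorted descending: 100, 75, 36, 18, 16, 15, 12, 10, 6, 4.
The eighth-highest RPN is 10 (#10).

10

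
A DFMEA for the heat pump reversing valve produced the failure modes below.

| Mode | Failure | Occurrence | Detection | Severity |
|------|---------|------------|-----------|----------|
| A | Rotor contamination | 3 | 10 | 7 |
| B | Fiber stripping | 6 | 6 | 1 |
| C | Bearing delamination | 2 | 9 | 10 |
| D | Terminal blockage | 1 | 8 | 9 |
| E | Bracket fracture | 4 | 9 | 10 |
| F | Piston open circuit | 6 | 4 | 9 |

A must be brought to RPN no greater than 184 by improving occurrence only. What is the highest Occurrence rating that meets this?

2

A: S=7, O=3, D=10 → current RPN = 210.
Fixed product = 70. Need 70 × O ≤ 184, so O ≤ 184/70 = 2.63.
Maximum integer Occurrence rating = 2 (gives RPN 140; O=3 would give 210 > 184).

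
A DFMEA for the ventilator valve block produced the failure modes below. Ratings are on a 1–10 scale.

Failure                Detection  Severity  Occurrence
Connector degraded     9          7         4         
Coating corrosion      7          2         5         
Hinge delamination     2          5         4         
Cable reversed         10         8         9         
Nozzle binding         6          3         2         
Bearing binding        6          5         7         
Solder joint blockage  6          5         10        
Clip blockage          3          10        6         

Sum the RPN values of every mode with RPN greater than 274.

RPN = Severity × Occurrence × Detection:
  Connector degraded: 7 × 4 × 9 = 252
  Coating corrosion: 2 × 5 × 7 = 70
  Hinge delamination: 5 × 4 × 2 = 40
  Cable reversed: 8 × 9 × 10 = 720
  Nozzle binding: 3 × 2 × 6 = 36
  Bearing binding: 5 × 7 × 6 = 210
  Solder joint blockage: 5 × 10 × 6 = 300
  Clip blockage: 10 × 6 × 3 = 180
RPN > 274: Cable reversed (720), Solder joint blockage (300).
Sum: 720 + 300 = 1020.

1020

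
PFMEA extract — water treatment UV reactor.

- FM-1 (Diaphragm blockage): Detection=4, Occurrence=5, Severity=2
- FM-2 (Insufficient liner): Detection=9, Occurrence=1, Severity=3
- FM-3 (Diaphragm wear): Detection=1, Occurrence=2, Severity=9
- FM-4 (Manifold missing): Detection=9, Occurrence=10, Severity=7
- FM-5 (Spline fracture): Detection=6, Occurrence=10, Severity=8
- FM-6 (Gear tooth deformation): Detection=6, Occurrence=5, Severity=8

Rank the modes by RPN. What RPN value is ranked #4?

RPN = Severity × Occurrence × Detection:
  FM-1: 2 × 5 × 4 = 40
  FM-2: 3 × 1 × 9 = 27
  FM-3: 9 × 2 × 1 = 18
  FM-4: 7 × 10 × 9 = 630
  FM-5: 8 × 10 × 6 = 480
  FM-6: 8 × 5 × 6 = 240
Sorted descending: 630, 480, 240, 40, 27, 18.
The fourth-highest RPN is 40 (FM-1).

40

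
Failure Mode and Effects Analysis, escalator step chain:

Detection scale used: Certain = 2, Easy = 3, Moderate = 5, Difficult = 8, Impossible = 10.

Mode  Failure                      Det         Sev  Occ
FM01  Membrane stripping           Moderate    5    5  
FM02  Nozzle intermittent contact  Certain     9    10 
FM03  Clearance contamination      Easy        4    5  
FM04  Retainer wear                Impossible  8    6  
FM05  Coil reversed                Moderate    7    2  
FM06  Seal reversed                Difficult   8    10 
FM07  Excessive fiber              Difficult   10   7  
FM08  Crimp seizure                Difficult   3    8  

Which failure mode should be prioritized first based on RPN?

RPN = Severity × Occurrence × Detection:
  FM01: 5 × 5 × 5 = 125
  FM02: 9 × 10 × 2 = 180
  FM03: 4 × 5 × 3 = 60
  FM04: 8 × 6 × 10 = 480
  FM05: 7 × 2 × 5 = 70
  FM06: 8 × 10 × 8 = 640
  FM07: 10 × 7 × 8 = 560
  FM08: 3 × 8 × 8 = 192
Highest RPN is 640 → FM06.

FM06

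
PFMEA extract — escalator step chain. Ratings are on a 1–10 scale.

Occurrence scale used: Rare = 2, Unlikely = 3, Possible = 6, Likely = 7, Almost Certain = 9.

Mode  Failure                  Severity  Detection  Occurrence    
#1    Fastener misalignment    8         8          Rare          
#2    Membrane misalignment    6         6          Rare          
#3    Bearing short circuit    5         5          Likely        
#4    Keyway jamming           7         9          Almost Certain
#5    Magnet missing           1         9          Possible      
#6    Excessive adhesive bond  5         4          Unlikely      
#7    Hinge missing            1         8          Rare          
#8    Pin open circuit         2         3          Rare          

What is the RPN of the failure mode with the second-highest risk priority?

RPN = Severity × Occurrence × Detection:
  #1: 8 × 2 × 8 = 128
  #2: 6 × 2 × 6 = 72
  #3: 5 × 7 × 5 = 175
  #4: 7 × 9 × 9 = 567
  #5: 1 × 6 × 9 = 54
  #6: 5 × 3 × 4 = 60
  #7: 1 × 2 × 8 = 16
  #8: 2 × 2 × 3 = 12
Sorted descending: 567, 175, 128, 72, 60, 54, 16, 12.
The second-highest RPN is 175 (#3).

175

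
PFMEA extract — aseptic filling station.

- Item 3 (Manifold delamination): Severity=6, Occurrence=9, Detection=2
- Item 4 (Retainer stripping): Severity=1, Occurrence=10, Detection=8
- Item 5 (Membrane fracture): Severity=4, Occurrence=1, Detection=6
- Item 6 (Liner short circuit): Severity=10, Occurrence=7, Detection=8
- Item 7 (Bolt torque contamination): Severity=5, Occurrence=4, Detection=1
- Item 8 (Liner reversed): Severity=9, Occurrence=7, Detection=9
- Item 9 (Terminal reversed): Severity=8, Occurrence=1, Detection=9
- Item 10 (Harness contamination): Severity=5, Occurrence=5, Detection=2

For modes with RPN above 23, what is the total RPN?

1461

RPN = Severity × Occurrence × Detection:
  Item 3: 6 × 9 × 2 = 108
  Item 4: 1 × 10 × 8 = 80
  Item 5: 4 × 1 × 6 = 24
  Item 6: 10 × 7 × 8 = 560
  Item 7: 5 × 4 × 1 = 20
  Item 8: 9 × 7 × 9 = 567
  Item 9: 8 × 1 × 9 = 72
  Item 10: 5 × 5 × 2 = 50
RPN > 23: Item 3 (108), Item 4 (80), Item 5 (24), Item 6 (560), Item 8 (567), Item 9 (72), Item 10 (50).
Sum: 108 + 80 + 24 + 560 + 567 + 72 + 50 = 1461.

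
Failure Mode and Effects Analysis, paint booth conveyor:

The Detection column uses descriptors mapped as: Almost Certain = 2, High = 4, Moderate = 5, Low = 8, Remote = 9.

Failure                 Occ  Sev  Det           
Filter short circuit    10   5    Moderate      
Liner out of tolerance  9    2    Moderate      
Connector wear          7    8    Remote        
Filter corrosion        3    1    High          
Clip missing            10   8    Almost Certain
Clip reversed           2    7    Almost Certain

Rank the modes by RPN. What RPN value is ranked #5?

28

RPN = Severity × Occurrence × Detection:
  Filter short circuit: 5 × 10 × 5 = 250
  Liner out of tolerance: 2 × 9 × 5 = 90
  Connector wear: 8 × 7 × 9 = 504
  Filter corrosion: 1 × 3 × 4 = 12
  Clip missing: 8 × 10 × 2 = 160
  Clip reversed: 7 × 2 × 2 = 28
Sorted descending: 504, 250, 160, 90, 28, 12.
The fifth-highest RPN is 28 (Clip reversed).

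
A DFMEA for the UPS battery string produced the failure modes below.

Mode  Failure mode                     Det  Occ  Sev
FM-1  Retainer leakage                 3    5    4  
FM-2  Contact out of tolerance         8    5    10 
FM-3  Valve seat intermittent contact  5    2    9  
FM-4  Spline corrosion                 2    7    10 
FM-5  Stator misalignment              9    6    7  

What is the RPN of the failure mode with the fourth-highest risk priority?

90

RPN = Severity × Occurrence × Detection:
  FM-1: 4 × 5 × 3 = 60
  FM-2: 10 × 5 × 8 = 400
  FM-3: 9 × 2 × 5 = 90
  FM-4: 10 × 7 × 2 = 140
  FM-5: 7 × 6 × 9 = 378
Sorted descending: 400, 378, 140, 90, 60.
The fourth-highest RPN is 90 (FM-3).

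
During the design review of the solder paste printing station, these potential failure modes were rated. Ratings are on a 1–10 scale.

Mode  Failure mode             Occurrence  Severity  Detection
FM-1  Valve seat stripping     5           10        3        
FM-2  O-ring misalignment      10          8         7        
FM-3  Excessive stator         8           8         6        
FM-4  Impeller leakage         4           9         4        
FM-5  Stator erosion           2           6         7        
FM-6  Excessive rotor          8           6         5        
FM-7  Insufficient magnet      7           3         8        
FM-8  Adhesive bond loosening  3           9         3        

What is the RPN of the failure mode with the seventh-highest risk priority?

RPN = Severity × Occurrence × Detection:
  FM-1: 10 × 5 × 3 = 150
  FM-2: 8 × 10 × 7 = 560
  FM-3: 8 × 8 × 6 = 384
  FM-4: 9 × 4 × 4 = 144
  FM-5: 6 × 2 × 7 = 84
  FM-6: 6 × 8 × 5 = 240
  FM-7: 3 × 7 × 8 = 168
  FM-8: 9 × 3 × 3 = 81
Sorted descending: 560, 384, 240, 168, 150, 144, 84, 81.
The seventh-highest RPN is 84 (FM-5).

84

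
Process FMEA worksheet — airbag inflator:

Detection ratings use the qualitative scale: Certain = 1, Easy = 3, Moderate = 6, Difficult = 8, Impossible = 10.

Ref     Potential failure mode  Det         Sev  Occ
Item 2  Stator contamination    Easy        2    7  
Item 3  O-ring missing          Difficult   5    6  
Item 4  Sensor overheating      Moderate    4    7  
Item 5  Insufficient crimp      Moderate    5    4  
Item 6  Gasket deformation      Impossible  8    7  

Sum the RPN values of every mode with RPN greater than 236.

800

RPN = Severity × Occurrence × Detection:
  Item 2: 2 × 7 × 3 = 42
  Item 3: 5 × 6 × 8 = 240
  Item 4: 4 × 7 × 6 = 168
  Item 5: 5 × 4 × 6 = 120
  Item 6: 8 × 7 × 10 = 560
RPN > 236: Item 3 (240), Item 6 (560).
Sum: 240 + 560 = 800.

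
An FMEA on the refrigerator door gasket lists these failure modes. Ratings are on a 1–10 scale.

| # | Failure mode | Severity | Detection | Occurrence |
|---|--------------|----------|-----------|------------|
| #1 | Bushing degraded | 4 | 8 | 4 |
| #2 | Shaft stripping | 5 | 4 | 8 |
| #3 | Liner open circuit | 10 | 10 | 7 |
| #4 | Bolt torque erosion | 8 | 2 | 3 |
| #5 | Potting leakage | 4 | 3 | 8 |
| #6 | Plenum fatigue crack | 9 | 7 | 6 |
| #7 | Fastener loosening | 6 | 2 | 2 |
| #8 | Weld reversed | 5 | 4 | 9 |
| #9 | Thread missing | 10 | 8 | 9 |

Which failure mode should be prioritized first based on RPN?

RPN = Severity × Occurrence × Detection:
  #1: 4 × 4 × 8 = 128
  #2: 5 × 8 × 4 = 160
  #3: 10 × 7 × 10 = 700
  #4: 8 × 3 × 2 = 48
  #5: 4 × 8 × 3 = 96
  #6: 9 × 6 × 7 = 378
  #7: 6 × 2 × 2 = 24
  #8: 5 × 9 × 4 = 180
  #9: 10 × 9 × 8 = 720
Highest RPN is 720 → #9.

#9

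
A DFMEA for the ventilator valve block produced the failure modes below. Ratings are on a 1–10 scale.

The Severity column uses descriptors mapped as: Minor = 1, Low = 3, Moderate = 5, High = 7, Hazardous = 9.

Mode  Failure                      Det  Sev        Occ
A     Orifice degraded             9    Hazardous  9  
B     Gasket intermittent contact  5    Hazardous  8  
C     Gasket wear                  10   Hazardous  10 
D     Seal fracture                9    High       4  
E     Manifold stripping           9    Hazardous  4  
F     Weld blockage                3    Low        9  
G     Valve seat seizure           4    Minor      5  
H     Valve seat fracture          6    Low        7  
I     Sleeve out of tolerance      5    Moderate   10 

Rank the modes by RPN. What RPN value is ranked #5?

RPN = Severity × Occurrence × Detection:
  A: 9 × 9 × 9 = 729
  B: 9 × 8 × 5 = 360
  C: 9 × 10 × 10 = 900
  D: 7 × 4 × 9 = 252
  E: 9 × 4 × 9 = 324
  F: 3 × 9 × 3 = 81
  G: 1 × 5 × 4 = 20
  H: 3 × 7 × 6 = 126
  I: 5 × 10 × 5 = 250
Sorted descending: 900, 729, 360, 324, 252, 250, 126, 81, 20.
The fifth-highest RPN is 252 (D).

252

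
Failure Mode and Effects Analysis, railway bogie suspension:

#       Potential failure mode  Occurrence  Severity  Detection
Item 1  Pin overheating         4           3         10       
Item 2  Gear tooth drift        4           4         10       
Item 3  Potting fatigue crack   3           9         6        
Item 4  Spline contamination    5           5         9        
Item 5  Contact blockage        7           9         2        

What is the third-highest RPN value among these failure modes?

RPN = Severity × Occurrence × Detection:
  Item 1: 3 × 4 × 10 = 120
  Item 2: 4 × 4 × 10 = 160
  Item 3: 9 × 3 × 6 = 162
  Item 4: 5 × 5 × 9 = 225
  Item 5: 9 × 7 × 2 = 126
Sorted descending: 225, 162, 160, 126, 120.
The third-highest RPN is 160 (Item 2).

160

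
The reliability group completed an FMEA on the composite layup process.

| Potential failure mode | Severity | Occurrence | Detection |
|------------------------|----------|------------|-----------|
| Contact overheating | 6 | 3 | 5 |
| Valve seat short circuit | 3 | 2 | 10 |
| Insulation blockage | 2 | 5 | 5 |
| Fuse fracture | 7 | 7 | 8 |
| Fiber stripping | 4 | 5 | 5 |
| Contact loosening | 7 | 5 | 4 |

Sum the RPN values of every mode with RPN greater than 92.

RPN = Severity × Occurrence × Detection:
  Contact overheating: 6 × 3 × 5 = 90
  Valve seat short circuit: 3 × 2 × 10 = 60
  Insulation blockage: 2 × 5 × 5 = 50
  Fuse fracture: 7 × 7 × 8 = 392
  Fiber stripping: 4 × 5 × 5 = 100
  Contact loosening: 7 × 5 × 4 = 140
RPN > 92: Fuse fracture (392), Fiber stripping (100), Contact loosening (140).
Sum: 392 + 100 + 140 = 632.

632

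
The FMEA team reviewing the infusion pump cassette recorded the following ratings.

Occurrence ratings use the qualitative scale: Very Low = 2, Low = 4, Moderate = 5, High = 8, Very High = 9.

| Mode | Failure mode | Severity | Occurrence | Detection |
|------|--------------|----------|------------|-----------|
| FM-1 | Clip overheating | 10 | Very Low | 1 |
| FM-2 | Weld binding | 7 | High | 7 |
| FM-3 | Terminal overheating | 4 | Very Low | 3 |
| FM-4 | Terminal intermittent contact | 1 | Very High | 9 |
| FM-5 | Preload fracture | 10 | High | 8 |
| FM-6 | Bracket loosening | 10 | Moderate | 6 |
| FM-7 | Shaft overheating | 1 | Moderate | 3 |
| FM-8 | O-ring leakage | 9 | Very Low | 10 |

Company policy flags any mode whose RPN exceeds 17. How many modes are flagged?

7

RPN = Severity × Occurrence × Detection:
  FM-1: 10 × 2 × 1 = 20
  FM-2: 7 × 8 × 7 = 392
  FM-3: 4 × 2 × 3 = 24
  FM-4: 1 × 9 × 9 = 81
  FM-5: 10 × 8 × 8 = 640
  FM-6: 10 × 5 × 6 = 300
  FM-7: 1 × 5 × 3 = 15
  FM-8: 9 × 2 × 10 = 180
Modes with RPN > 17: FM-1 (20), FM-2 (392), FM-3 (24), FM-4 (81), FM-5 (640), FM-6 (300), FM-8 (180) → 7.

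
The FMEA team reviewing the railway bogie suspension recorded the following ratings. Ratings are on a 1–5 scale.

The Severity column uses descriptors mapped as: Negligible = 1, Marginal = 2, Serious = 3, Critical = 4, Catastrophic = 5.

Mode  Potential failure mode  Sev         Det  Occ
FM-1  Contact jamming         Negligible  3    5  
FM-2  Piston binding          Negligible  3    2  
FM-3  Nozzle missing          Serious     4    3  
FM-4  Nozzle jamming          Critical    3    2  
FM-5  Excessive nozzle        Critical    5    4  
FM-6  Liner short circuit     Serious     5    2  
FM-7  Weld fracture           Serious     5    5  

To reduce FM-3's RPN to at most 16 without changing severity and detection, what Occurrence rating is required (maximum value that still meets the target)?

1

FM-3: S=3, O=3, D=4 → current RPN = 36.
Fixed product = 12. Need 12 × O ≤ 16, so O ≤ 16/12 = 1.33.
Maximum integer Occurrence rating = 1 (gives RPN 12; O=2 would give 24 > 16).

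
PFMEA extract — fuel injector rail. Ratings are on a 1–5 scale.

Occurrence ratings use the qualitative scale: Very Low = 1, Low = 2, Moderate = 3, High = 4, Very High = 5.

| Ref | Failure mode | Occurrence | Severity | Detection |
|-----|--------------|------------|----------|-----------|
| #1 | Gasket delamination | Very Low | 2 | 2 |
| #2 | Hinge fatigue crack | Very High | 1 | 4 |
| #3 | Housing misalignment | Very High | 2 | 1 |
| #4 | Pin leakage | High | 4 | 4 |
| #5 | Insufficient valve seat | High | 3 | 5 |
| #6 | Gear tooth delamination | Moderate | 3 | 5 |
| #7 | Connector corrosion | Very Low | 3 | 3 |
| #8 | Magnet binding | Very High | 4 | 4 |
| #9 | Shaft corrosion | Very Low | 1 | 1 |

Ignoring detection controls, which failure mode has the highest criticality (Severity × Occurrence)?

#8

Criticality = Severity × Occurrence:
  #1: 2 × 1 = 2
  #2: 1 × 5 = 5
  #3: 2 × 5 = 10
  #4: 4 × 4 = 16
  #5: 3 × 4 = 12
  #6: 3 × 3 = 9
  #7: 3 × 1 = 3
  #8: 4 × 5 = 20
  #9: 1 × 1 = 1
Highest criticality is 20 → #8.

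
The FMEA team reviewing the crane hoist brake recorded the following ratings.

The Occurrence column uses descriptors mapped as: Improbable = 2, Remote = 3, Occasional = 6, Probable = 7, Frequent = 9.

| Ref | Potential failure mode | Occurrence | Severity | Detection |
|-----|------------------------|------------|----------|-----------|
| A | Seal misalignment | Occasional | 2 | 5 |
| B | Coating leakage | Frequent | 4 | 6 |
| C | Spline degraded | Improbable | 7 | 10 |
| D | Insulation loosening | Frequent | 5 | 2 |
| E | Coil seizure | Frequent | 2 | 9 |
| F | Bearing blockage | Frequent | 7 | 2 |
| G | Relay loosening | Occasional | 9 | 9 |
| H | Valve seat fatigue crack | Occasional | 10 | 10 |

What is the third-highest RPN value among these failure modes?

RPN = Severity × Occurrence × Detection:
  A: 2 × 6 × 5 = 60
  B: 4 × 9 × 6 = 216
  C: 7 × 2 × 10 = 140
  D: 5 × 9 × 2 = 90
  E: 2 × 9 × 9 = 162
  F: 7 × 9 × 2 = 126
  G: 9 × 6 × 9 = 486
  H: 10 × 6 × 10 = 600
Sorted descending: 600, 486, 216, 162, 140, 126, 90, 60.
The third-highest RPN is 216 (B).

216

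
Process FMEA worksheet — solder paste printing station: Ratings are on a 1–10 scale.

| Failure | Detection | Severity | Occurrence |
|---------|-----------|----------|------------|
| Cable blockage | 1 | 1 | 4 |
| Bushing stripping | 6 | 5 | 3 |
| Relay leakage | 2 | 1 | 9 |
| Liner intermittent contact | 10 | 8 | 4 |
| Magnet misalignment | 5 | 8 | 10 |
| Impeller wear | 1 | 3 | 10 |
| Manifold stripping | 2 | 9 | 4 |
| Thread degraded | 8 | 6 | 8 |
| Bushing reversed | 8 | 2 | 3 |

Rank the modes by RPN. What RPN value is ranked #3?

320

RPN = Severity × Occurrence × Detection:
  Cable blockage: 1 × 4 × 1 = 4
  Bushing stripping: 5 × 3 × 6 = 90
  Relay leakage: 1 × 9 × 2 = 18
  Liner intermittent contact: 8 × 4 × 10 = 320
  Magnet misalignment: 8 × 10 × 5 = 400
  Impeller wear: 3 × 10 × 1 = 30
  Manifold stripping: 9 × 4 × 2 = 72
  Thread degraded: 6 × 8 × 8 = 384
  Bushing reversed: 2 × 3 × 8 = 48
Sorted descending: 400, 384, 320, 90, 72, 48, 30, 18, 4.
The third-highest RPN is 320 (Liner intermittent contact).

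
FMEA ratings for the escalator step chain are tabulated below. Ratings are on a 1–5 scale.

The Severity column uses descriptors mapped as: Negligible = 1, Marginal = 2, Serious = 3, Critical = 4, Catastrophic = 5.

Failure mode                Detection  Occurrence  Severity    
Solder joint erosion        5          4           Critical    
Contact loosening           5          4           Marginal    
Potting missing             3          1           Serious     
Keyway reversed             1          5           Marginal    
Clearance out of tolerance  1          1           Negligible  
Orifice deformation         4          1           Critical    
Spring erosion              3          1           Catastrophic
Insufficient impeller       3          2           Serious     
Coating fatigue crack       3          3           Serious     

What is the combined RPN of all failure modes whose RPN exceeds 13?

RPN = Severity × Occurrence × Detection:
  Solder joint erosion: 4 × 4 × 5 = 80
  Contact loosening: 2 × 4 × 5 = 40
  Potting missing: 3 × 1 × 3 = 9
  Keyway reversed: 2 × 5 × 1 = 10
  Clearance out of tolerance: 1 × 1 × 1 = 1
  Orifice deformation: 4 × 1 × 4 = 16
  Spring erosion: 5 × 1 × 3 = 15
  Insufficient impeller: 3 × 2 × 3 = 18
  Coating fatigue crack: 3 × 3 × 3 = 27
RPN > 13: Solder joint erosion (80), Contact loosening (40), Orifice deformation (16), Spring erosion (15), Insufficient impeller (18), Coating fatigue crack (27).
Sum: 80 + 40 + 16 + 15 + 18 + 27 = 196.

196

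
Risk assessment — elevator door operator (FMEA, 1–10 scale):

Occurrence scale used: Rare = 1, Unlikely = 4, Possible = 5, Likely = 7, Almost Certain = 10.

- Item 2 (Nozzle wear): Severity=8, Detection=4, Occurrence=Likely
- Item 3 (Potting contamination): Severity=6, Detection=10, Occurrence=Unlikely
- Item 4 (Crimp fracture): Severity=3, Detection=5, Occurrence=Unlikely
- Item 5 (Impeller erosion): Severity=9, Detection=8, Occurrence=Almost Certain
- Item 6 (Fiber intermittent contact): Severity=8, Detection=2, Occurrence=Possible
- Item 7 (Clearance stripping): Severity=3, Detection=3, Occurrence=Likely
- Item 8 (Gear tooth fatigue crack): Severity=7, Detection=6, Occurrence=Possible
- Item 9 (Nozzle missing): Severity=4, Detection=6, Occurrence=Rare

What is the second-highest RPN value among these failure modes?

240

RPN = Severity × Occurrence × Detection:
  Item 2: 8 × 7 × 4 = 224
  Item 3: 6 × 4 × 10 = 240
  Item 4: 3 × 4 × 5 = 60
  Item 5: 9 × 10 × 8 = 720
  Item 6: 8 × 5 × 2 = 80
  Item 7: 3 × 7 × 3 = 63
  Item 8: 7 × 5 × 6 = 210
  Item 9: 4 × 1 × 6 = 24
Sorted descending: 720, 240, 224, 210, 80, 63, 60, 24.
The second-highest RPN is 240 (Item 3).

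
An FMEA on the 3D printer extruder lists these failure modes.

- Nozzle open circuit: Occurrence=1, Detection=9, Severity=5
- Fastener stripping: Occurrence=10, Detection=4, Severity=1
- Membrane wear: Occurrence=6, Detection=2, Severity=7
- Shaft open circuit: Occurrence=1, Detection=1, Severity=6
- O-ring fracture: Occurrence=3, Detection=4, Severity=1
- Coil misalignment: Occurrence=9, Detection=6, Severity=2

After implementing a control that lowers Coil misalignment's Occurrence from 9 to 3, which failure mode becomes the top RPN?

RPN = Severity × Occurrence × Detection:
  Nozzle open circuit: 5 × 1 × 9 = 45
  Fastener stripping: 1 × 10 × 4 = 40
  Membrane wear: 7 × 6 × 2 = 84
  Shaft open circuit: 6 × 1 × 1 = 6
  O-ring fracture: 1 × 3 × 4 = 12
  Coil misalignment: 2 × 9 × 6 = 108
After action: Coil misalignment → 2 × 3 × 6 = 36.
Revised RPNs: Membrane wear=84, Nozzle open circuit=45, Fastener stripping=40, Coil misalignment=36, O-ring fracture=12, Shaft open circuit=6.
Highest is now Membrane wear (84).

Membrane wear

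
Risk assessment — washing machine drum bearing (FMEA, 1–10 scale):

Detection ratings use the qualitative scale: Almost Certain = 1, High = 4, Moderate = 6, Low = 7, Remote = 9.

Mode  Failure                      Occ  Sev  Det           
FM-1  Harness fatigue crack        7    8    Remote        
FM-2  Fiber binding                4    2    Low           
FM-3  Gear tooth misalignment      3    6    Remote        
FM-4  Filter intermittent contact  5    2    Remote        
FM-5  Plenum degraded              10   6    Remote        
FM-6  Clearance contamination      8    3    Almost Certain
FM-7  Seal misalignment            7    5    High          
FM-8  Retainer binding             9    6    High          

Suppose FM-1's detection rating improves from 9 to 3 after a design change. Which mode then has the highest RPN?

FM-5

RPN = Severity × Occurrence × Detection:
  FM-1: 8 × 7 × 9 = 504
  FM-2: 2 × 4 × 7 = 56
  FM-3: 6 × 3 × 9 = 162
  FM-4: 2 × 5 × 9 = 90
  FM-5: 6 × 10 × 9 = 540
  FM-6: 3 × 8 × 1 = 24
  FM-7: 5 × 7 × 4 = 140
  FM-8: 6 × 9 × 4 = 216
After action: FM-1 → 8 × 7 × 3 = 168.
Revised RPNs: FM-5=540, FM-8=216, FM-1=168, FM-3=162, FM-7=140, FM-4=90, FM-2=56, FM-6=24.
Highest is now FM-5 (540).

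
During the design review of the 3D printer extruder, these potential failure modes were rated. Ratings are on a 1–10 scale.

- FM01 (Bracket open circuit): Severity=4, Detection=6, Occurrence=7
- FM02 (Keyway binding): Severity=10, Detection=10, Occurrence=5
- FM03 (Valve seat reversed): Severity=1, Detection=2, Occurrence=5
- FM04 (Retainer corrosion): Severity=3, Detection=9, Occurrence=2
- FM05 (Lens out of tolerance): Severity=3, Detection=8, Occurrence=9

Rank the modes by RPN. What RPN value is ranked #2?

216

RPN = Severity × Occurrence × Detection:
  FM01: 4 × 7 × 6 = 168
  FM02: 10 × 5 × 10 = 500
  FM03: 1 × 5 × 2 = 10
  FM04: 3 × 2 × 9 = 54
  FM05: 3 × 9 × 8 = 216
Sorted descending: 500, 216, 168, 54, 10.
The second-highest RPN is 216 (FM05).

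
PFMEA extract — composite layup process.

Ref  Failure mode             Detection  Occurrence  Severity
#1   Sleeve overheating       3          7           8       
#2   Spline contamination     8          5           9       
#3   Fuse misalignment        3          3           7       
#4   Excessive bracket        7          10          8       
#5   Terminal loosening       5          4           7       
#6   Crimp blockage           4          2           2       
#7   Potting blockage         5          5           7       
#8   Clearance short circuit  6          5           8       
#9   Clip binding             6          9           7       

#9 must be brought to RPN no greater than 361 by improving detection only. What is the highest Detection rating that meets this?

#9: S=7, O=9, D=6 → current RPN = 378.
Fixed product = 63. Need 63 × D ≤ 361, so D ≤ 361/63 = 5.73.
Maximum integer Detection rating = 5 (gives RPN 315; D=6 would give 378 > 361).

5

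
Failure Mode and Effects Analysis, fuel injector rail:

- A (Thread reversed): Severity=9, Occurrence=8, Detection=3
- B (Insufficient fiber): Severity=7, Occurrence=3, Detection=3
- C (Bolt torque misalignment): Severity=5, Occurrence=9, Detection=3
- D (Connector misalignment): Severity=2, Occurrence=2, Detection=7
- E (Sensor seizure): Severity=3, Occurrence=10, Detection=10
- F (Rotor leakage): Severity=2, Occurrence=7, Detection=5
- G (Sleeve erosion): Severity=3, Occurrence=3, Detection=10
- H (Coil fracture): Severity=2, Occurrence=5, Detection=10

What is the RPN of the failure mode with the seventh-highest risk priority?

63

RPN = Severity × Occurrence × Detection:
  A: 9 × 8 × 3 = 216
  B: 7 × 3 × 3 = 63
  C: 5 × 9 × 3 = 135
  D: 2 × 2 × 7 = 28
  E: 3 × 10 × 10 = 300
  F: 2 × 7 × 5 = 70
  G: 3 × 3 × 10 = 90
  H: 2 × 5 × 10 = 100
Sorted descending: 300, 216, 135, 100, 90, 70, 63, 28.
The seventh-highest RPN is 63 (B).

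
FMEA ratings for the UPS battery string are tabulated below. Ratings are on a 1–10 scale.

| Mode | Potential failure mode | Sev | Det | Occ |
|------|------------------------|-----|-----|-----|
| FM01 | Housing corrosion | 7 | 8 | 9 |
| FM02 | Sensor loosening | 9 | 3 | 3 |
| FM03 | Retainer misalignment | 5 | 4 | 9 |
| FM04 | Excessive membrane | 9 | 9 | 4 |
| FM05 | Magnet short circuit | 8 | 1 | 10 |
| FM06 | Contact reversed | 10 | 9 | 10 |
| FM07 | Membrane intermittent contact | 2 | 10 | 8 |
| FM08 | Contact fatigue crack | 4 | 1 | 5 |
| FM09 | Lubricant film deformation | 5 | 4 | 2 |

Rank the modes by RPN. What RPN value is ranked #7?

RPN = Severity × Occurrence × Detection:
  FM01: 7 × 9 × 8 = 504
  FM02: 9 × 3 × 3 = 81
  FM03: 5 × 9 × 4 = 180
  FM04: 9 × 4 × 9 = 324
  FM05: 8 × 10 × 1 = 80
  FM06: 10 × 10 × 9 = 900
  FM07: 2 × 8 × 10 = 160
  FM08: 4 × 5 × 1 = 20
  FM09: 5 × 2 × 4 = 40
Sorted descending: 900, 504, 324, 180, 160, 81, 80, 40, 20.
The seventh-highest RPN is 80 (FM05).

80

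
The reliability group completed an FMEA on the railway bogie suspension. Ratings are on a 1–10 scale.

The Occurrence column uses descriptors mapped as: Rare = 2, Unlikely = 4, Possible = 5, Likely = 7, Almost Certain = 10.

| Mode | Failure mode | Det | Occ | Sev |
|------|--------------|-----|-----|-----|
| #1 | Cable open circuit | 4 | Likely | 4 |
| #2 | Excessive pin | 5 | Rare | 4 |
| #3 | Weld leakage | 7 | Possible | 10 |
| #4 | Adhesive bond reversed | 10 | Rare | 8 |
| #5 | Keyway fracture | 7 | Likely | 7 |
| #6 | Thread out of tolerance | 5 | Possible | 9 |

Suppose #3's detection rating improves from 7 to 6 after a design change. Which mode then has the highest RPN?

RPN = Severity × Occurrence × Detection:
  #1: 4 × 7 × 4 = 112
  #2: 4 × 2 × 5 = 40
  #3: 10 × 5 × 7 = 350
  #4: 8 × 2 × 10 = 160
  #5: 7 × 7 × 7 = 343
  #6: 9 × 5 × 5 = 225
After action: #3 → 10 × 5 × 6 = 300.
Revised RPNs: #5=343, #3=300, #6=225, #4=160, #1=112, #2=40.
Highest is now #5 (343).

#5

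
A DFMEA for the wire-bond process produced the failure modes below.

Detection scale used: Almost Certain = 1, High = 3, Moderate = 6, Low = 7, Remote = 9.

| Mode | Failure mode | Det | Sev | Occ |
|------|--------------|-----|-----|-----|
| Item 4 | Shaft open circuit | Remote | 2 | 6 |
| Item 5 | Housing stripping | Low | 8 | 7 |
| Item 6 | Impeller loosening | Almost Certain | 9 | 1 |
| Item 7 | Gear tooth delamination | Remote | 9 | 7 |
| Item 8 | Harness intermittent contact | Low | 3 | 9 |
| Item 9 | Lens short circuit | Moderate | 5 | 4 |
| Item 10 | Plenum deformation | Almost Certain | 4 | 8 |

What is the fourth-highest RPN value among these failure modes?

120

RPN = Severity × Occurrence × Detection:
  Item 4: 2 × 6 × 9 = 108
  Item 5: 8 × 7 × 7 = 392
  Item 6: 9 × 1 × 1 = 9
  Item 7: 9 × 7 × 9 = 567
  Item 8: 3 × 9 × 7 = 189
  Item 9: 5 × 4 × 6 = 120
  Item 10: 4 × 8 × 1 = 32
Sorted descending: 567, 392, 189, 120, 108, 32, 9.
The fourth-highest RPN is 120 (Item 9).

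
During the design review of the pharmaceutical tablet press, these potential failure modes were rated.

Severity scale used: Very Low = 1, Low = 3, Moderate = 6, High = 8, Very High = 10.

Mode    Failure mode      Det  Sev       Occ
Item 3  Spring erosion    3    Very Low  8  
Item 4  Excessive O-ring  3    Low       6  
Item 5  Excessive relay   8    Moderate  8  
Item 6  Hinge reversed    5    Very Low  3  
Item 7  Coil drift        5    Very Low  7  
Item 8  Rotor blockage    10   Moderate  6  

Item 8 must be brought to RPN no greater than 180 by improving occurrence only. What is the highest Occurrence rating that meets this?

Item 8: S=6, O=6, D=10 → current RPN = 360.
Fixed product = 60. Need 60 × O ≤ 180, so O ≤ 180/60 = 3.00.
Maximum integer Occurrence rating = 3 (gives RPN 180; O=4 would give 240 > 180).

3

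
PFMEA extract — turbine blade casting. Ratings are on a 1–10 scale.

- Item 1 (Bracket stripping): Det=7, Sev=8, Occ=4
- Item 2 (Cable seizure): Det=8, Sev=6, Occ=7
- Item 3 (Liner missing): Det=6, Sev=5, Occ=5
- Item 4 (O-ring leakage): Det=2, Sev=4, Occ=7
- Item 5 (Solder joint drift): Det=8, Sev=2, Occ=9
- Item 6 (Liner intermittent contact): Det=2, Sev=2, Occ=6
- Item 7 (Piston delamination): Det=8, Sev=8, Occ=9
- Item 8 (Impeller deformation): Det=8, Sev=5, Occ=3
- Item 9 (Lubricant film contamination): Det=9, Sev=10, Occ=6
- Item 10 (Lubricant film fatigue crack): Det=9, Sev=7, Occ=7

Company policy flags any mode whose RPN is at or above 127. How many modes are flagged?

RPN = Severity × Occurrence × Detection:
  Item 1: 8 × 4 × 7 = 224
  Item 2: 6 × 7 × 8 = 336
  Item 3: 5 × 5 × 6 = 150
  Item 4: 4 × 7 × 2 = 56
  Item 5: 2 × 9 × 8 = 144
  Item 6: 2 × 6 × 2 = 24
  Item 7: 8 × 9 × 8 = 576
  Item 8: 5 × 3 × 8 = 120
  Item 9: 10 × 6 × 9 = 540
  Item 10: 7 × 7 × 9 = 441
Modes with RPN ≥ 127: Item 1 (224), Item 2 (336), Item 3 (150), Item 5 (144), Item 7 (576), Item 9 (540), Item 10 (441) → 7.

7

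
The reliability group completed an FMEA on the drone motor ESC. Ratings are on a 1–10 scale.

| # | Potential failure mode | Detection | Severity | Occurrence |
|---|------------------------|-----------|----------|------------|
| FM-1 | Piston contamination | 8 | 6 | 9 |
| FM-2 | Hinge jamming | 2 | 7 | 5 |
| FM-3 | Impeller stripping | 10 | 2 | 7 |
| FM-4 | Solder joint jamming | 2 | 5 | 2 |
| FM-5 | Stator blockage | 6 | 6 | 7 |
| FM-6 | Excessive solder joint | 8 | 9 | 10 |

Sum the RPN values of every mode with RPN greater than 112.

1544

RPN = Severity × Occurrence × Detection:
  FM-1: 6 × 9 × 8 = 432
  FM-2: 7 × 5 × 2 = 70
  FM-3: 2 × 7 × 10 = 140
  FM-4: 5 × 2 × 2 = 20
  FM-5: 6 × 7 × 6 = 252
  FM-6: 9 × 10 × 8 = 720
RPN > 112: FM-1 (432), FM-3 (140), FM-5 (252), FM-6 (720).
Sum: 432 + 140 + 252 + 720 = 1544.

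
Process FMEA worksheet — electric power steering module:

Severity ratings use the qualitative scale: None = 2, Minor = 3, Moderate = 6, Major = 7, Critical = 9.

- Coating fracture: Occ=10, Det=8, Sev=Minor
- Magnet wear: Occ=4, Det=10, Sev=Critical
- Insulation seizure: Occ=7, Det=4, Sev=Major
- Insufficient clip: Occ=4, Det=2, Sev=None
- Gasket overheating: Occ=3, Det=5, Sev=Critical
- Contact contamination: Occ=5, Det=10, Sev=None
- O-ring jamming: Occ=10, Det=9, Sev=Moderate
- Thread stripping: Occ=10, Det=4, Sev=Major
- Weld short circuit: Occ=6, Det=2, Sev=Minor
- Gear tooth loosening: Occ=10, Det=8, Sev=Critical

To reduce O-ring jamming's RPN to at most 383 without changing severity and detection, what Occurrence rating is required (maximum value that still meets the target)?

7

O-ring jamming: S=6, O=10, D=9 → current RPN = 540.
Fixed product = 54. Need 54 × O ≤ 383, so O ≤ 383/54 = 7.09.
Maximum integer Occurrence rating = 7 (gives RPN 378; O=8 would give 432 > 383).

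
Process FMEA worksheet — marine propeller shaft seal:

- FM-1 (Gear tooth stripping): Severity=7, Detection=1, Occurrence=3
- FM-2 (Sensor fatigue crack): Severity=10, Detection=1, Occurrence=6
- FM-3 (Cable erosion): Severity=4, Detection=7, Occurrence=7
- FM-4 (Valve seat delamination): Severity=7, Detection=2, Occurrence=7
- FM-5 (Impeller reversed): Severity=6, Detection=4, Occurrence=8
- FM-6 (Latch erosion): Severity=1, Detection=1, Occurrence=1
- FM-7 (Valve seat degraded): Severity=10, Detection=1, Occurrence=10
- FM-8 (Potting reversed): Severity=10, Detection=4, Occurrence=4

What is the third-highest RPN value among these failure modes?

RPN = Severity × Occurrence × Detection:
  FM-1: 7 × 3 × 1 = 21
  FM-2: 10 × 6 × 1 = 60
  FM-3: 4 × 7 × 7 = 196
  FM-4: 7 × 7 × 2 = 98
  FM-5: 6 × 8 × 4 = 192
  FM-6: 1 × 1 × 1 = 1
  FM-7: 10 × 10 × 1 = 100
  FM-8: 10 × 4 × 4 = 160
Sorted descending: 196, 192, 160, 100, 98, 60, 21, 1.
The third-highest RPN is 160 (FM-8).

160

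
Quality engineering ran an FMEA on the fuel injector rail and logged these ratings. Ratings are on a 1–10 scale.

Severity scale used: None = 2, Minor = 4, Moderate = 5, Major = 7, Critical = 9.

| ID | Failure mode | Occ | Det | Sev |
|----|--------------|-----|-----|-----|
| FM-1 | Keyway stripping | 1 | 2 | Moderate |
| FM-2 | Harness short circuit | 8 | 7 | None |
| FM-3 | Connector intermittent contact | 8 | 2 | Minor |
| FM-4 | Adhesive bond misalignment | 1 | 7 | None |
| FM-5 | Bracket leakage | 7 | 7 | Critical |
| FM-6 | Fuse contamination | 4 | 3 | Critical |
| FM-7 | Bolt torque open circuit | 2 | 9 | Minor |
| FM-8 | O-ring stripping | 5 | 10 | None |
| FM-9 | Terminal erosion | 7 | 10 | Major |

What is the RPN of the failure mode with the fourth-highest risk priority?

108

RPN = Severity × Occurrence × Detection:
  FM-1: 5 × 1 × 2 = 10
  FM-2: 2 × 8 × 7 = 112
  FM-3: 4 × 8 × 2 = 64
  FM-4: 2 × 1 × 7 = 14
  FM-5: 9 × 7 × 7 = 441
  FM-6: 9 × 4 × 3 = 108
  FM-7: 4 × 2 × 9 = 72
  FM-8: 2 × 5 × 10 = 100
  FM-9: 7 × 7 × 10 = 490
Sorted descending: 490, 441, 112, 108, 100, 72, 64, 14, 10.
The fourth-highest RPN is 108 (FM-6).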